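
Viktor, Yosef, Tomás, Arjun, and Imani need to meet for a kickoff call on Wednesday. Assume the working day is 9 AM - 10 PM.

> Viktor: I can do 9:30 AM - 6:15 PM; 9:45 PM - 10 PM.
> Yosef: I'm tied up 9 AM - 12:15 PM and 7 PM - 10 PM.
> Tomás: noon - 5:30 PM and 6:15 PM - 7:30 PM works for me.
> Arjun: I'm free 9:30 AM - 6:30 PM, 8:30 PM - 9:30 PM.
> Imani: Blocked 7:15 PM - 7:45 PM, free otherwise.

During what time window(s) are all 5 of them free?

12:15-17:30

Viktor free: 09:30-18:15, 21:45-22:00.
Yosef free: 12:15-19:00 (invert busy blocks within the working day).
Tomás free: 12:00-17:30, 18:15-19:30.
Arjun free: 09:30-18:30, 20:30-21:30.
Imani free: 09:00-19:15, 19:45-22:00 (invert busy blocks within the working day).
Viktor ∩ Yosef: 12:15-18:15.
Viktor ∩ Yosef ∩ Tomás: 12:15-17:30.
Viktor ∩ Yosef ∩ Tomás ∩ Arjun: 12:15-17:30.
Viktor ∩ Yosef ∩ Tomás ∩ Arjun ∩ Imani: 12:15-17:30.
So the common availability across everyone is 12:15-17:30.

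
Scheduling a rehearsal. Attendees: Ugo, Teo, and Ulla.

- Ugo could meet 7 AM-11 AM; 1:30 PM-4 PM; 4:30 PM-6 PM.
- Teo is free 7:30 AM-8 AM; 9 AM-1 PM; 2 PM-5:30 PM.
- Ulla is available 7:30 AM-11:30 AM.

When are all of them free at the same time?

07:30-08:00, 09:00-11:00

Ugo ∩ Teo: 07:30-08:00, 09:00-11:00, 14:00-16:00, 16:30-17:30.
Ugo ∩ Teo ∩ Ulla: 07:30-08:00, 09:00-11:00.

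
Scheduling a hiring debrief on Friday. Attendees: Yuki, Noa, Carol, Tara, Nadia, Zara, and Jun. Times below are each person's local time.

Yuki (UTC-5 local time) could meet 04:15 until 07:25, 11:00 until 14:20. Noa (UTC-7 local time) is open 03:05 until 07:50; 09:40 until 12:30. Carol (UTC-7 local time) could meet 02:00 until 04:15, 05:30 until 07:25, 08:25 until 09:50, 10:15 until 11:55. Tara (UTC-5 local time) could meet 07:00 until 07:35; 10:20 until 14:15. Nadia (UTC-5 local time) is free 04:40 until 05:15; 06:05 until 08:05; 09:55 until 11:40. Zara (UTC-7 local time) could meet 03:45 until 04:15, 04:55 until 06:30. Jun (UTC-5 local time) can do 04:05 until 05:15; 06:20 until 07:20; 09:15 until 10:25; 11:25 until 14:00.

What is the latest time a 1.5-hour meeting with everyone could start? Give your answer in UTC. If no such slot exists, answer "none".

none

Yuki in UTC: 09:15-12:25, 16:00-19:20 (add 5h to convert from UTC-5).
Noa in UTC: 10:05-14:50, 16:40-19:30 (add 7h to convert from UTC-7).
Carol in UTC: 09:00-11:15, 12:30-14:25, 15:25-16:50, 17:15-18:55 (add 7h to convert from UTC-7).
Tara in UTC: 12:00-12:35, 15:20-19:15 (add 5h to convert from UTC-5).
Nadia in UTC: 09:40-10:15, 11:05-13:05, 14:55-16:40 (add 5h to convert from UTC-5).
Zara in UTC: 10:45-11:15, 11:55-13:30 (add 7h to convert from UTC-7).
Jun in UTC: 09:05-10:15, 11:20-12:20, 14:15-15:25, 16:25-19:00 (add 5h to convert from UTC-5).
Yuki ∩ Noa: 10:05-12:25, 16:40-19:20.
Yuki ∩ Noa ∩ Carol: 10:05-11:15, 16:40-16:50, 17:15-18:55.
Yuki ∩ Noa ∩ Carol ∩ Tara: 16:40-16:50, 17:15-18:55.
Yuki ∩ Noa ∩ Carol ∩ Tara ∩ Nadia: ∅.
Yuki ∩ Noa ∩ Carol ∩ Tara ∩ Nadia ∩ Zara: ∅.
Yuki ∩ Noa ∩ Carol ∩ Tara ∩ Nadia ∩ Zara ∩ Jun: ∅.
There is no time when everyone is free.
No common window is at least 90 minutes long.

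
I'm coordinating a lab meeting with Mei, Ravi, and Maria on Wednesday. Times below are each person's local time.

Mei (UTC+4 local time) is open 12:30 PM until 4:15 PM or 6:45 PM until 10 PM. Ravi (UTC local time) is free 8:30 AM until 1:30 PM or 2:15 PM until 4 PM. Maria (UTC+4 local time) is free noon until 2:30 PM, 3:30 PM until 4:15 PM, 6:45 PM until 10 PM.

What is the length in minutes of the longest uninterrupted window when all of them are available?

Mei in UTC: 08:30-12:15, 14:45-18:00 (subtract 4h to convert from UTC+4).
Ravi in UTC: 08:30-13:30, 14:15-16:00.
Maria in UTC: 08:00-10:30, 11:30-12:15, 14:45-18:00 (subtract 4h to convert from UTC+4).
Mei ∩ Ravi: 08:30-12:15, 14:45-16:00.
Mei ∩ Ravi ∩ Maria: 08:30-10:30, 11:30-12:15, 14:45-16:00.
The longest is 08:30-10:30 at 120 minutes.

120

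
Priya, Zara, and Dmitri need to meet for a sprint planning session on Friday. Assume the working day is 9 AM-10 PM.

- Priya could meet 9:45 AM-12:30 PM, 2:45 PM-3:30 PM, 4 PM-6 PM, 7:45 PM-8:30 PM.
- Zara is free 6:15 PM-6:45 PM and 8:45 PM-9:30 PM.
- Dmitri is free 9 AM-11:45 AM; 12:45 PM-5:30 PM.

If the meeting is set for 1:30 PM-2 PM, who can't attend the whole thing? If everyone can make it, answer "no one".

Priya, Zara

Priya: not fully free for 13:30-14:00. Zara: not fully free for 13:30-14:00. Dmitri: free for 13:30-14:00.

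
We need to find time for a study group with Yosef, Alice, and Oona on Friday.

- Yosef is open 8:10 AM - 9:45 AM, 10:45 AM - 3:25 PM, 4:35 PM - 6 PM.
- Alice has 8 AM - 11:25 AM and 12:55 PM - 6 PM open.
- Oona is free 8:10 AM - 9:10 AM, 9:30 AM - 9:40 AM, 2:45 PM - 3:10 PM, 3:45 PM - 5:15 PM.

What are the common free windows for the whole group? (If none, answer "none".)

Yosef ∩ Alice: 08:10-09:45, 10:45-11:25, 12:55-15:25, 16:35-18:00.
Yosef ∩ Alice ∩ Oona: 08:10-09:10, 09:30-09:40, 14:45-15:10, 16:35-17:15.
Those are the intersection windows.

08:10-09:10, 09:30-09:40, 14:45-15:10, 16:35-17:15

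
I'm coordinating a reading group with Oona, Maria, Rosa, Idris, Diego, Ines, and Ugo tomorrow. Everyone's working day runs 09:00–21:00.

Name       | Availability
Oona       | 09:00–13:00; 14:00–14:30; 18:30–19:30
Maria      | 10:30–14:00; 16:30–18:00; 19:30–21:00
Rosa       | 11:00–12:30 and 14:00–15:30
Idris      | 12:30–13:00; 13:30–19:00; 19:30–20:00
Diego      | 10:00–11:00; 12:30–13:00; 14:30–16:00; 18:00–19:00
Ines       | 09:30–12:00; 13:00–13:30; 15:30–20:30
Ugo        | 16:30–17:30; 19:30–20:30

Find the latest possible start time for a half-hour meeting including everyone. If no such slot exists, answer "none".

Oona ∩ Maria: 10:30-13:00.
Oona ∩ Maria ∩ Rosa: 11:00-12:30.
Oona ∩ Maria ∩ Rosa ∩ Idris: ∅.
Oona ∩ Maria ∩ Rosa ∩ Idris ∩ Diego: ∅.
Oona ∩ Maria ∩ Rosa ∩ Idris ∩ Diego ∩ Ines: ∅.
Oona ∩ Maria ∩ Rosa ∩ Idris ∩ Diego ∩ Ines ∩ Ugo: ∅.
There is no time when everyone is free.
No common window is at least 30 minutes long.

none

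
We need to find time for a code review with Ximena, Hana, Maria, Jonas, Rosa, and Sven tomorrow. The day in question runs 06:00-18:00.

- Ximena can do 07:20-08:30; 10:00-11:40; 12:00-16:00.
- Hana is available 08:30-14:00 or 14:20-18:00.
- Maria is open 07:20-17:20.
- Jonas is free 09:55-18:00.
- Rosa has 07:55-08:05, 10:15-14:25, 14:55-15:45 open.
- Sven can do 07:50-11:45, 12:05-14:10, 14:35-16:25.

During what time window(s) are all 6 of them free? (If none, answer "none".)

Ximena ∩ Hana: 10:00-11:40, 12:00-14:00, 14:20-16:00.
Ximena ∩ Hana ∩ Maria: 10:00-11:40, 12:00-14:00, 14:20-16:00.
Ximena ∩ Hana ∩ Maria ∩ Jonas: 10:00-11:40, 12:00-14:00, 14:20-16:00.
Ximena ∩ Hana ∩ Maria ∩ Jonas ∩ Rosa: 10:15-11:40, 12:00-14:00, 14:20-14:25, 14:55-15:45.
Ximena ∩ Hana ∩ Maria ∩ Jonas ∩ Rosa ∩ Sven: 10:15-11:40, 12:05-14:00, 14:55-15:45.

10:15-11:40, 12:05-14:00, 14:55-15:45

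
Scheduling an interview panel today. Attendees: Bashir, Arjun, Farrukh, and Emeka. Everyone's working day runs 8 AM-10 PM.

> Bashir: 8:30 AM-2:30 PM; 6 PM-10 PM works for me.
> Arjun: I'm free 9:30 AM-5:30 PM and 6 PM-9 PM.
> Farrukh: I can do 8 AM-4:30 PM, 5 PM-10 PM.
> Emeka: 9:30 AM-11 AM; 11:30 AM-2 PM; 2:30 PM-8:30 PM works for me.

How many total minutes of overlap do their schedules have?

Bashir ∩ Arjun: 09:30-14:30, 18:00-21:00.
Bashir ∩ Arjun ∩ Farrukh: 09:30-14:30, 18:00-21:00.
Bashir ∩ Arjun ∩ Farrukh ∩ Emeka: 09:30-11:00, 11:30-14:00, 18:00-20:30.
Those are the intersection windows.
Summing the common windows: 90 + 150 + 150 = 390 minutes.

390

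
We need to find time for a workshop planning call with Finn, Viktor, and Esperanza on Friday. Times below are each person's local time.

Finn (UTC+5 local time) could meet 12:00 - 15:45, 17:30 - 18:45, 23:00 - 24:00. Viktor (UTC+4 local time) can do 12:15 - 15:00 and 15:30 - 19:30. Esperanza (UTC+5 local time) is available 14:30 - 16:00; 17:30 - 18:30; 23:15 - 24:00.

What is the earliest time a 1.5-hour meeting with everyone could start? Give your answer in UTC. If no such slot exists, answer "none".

none

Finn in UTC: 07:00-10:45, 12:30-13:45, 18:00-19:00 (subtract 5h to convert from UTC+5).
Viktor in UTC: 08:15-11:00, 11:30-15:30 (subtract 4h to convert from UTC+4).
Esperanza in UTC: 09:30-11:00, 12:30-13:30, 18:15-19:00 (subtract 5h to convert from UTC+5).
Finn ∩ Viktor: 08:15-10:45, 12:30-13:45.
Finn ∩ Viktor ∩ Esperanza: 09:30-10:45, 12:30-13:30.
No common window is at least 90 minutes long.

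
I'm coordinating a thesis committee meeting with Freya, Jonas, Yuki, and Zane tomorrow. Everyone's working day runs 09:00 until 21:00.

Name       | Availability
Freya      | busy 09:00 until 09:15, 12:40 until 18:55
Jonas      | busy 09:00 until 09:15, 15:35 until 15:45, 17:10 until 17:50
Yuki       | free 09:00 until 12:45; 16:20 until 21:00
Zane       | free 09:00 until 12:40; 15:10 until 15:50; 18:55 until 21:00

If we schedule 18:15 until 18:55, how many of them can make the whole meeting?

2

Freya free: 09:15-12:40, 18:55-21:00 (invert busy blocks within the working day).
Jonas free: 09:15-15:35, 15:45-17:10, 17:50-21:00 (invert busy blocks within the working day).
Yuki free: 09:00-12:45, 16:20-21:00.
Zane free: 09:00-12:40, 15:10-15:50, 18:55-21:00.
Jonas and Yuki can make the full 18:15-18:55 slot — that's 2.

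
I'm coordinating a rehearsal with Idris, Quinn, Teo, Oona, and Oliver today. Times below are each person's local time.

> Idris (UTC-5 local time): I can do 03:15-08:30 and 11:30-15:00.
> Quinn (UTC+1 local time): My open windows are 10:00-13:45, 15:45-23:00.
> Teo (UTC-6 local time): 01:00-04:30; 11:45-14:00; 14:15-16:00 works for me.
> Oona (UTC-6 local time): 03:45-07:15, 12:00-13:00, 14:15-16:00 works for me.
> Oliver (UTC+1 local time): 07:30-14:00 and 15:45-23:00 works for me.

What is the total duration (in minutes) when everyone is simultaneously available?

105

Idris in UTC: 08:15-13:30, 16:30-20:00 (add 5h to convert from UTC-5).
Quinn in UTC: 09:00-12:45, 14:45-22:00 (subtract 1h to convert from UTC+1).
Teo in UTC: 07:00-10:30, 17:45-20:00, 20:15-22:00 (add 6h to convert from UTC-6).
Oona in UTC: 09:45-13:15, 18:00-19:00, 20:15-22:00 (add 6h to convert from UTC-6).
Oliver in UTC: 06:30-13:00, 14:45-22:00 (subtract 1h to convert from UTC+1).
Idris ∩ Quinn: 09:00-12:45, 16:30-20:00.
Idris ∩ Quinn ∩ Teo: 09:00-10:30, 17:45-20:00.
Idris ∩ Quinn ∩ Teo ∩ Oona: 09:45-10:30, 18:00-19:00.
Idris ∩ Quinn ∩ Teo ∩ Oona ∩ Oliver: 09:45-10:30, 18:00-19:00.
Summing the common windows: 45 + 60 = 105 minutes.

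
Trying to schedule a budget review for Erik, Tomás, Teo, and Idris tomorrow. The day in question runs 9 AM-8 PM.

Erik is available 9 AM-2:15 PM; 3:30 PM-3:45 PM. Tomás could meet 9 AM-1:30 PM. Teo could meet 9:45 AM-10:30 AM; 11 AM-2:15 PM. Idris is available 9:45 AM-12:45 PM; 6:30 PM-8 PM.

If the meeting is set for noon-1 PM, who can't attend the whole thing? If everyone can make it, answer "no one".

Idris

Erik: free for 12:00-13:00. Tomás: free for 12:00-13:00. Teo: free for 12:00-13:00. Idris: not fully free for 12:00-13:00.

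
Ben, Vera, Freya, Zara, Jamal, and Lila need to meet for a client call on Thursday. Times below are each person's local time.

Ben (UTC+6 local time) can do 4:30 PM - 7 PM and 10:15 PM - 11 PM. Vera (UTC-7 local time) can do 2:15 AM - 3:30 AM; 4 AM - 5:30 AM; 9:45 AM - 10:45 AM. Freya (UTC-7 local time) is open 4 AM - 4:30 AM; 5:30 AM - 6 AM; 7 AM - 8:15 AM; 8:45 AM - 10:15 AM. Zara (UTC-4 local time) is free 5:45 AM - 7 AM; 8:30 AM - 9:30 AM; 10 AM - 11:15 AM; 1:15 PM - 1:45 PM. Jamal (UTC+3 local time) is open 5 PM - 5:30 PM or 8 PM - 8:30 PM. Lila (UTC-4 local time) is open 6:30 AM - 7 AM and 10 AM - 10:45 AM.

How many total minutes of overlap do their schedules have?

0

Ben in UTC: 10:30-13:00, 16:15-17:00 (subtract 6h to convert from UTC+6).
Vera in UTC: 09:15-10:30, 11:00-12:30, 16:45-17:45 (add 7h to convert from UTC-7).
Freya in UTC: 11:00-11:30, 12:30-13:00, 14:00-15:15, 15:45-17:15 (add 7h to convert from UTC-7).
Zara in UTC: 09:45-11:00, 12:30-13:30, 14:00-15:15, 17:15-17:45 (add 4h to convert from UTC-4).
Jamal in UTC: 14:00-14:30, 17:00-17:30 (subtract 3h to convert from UTC+3).
Lila in UTC: 10:30-11:00, 14:00-14:45 (add 4h to convert from UTC-4).
Ben ∩ Vera: 11:00-12:30, 16:45-17:00.
Ben ∩ Vera ∩ Freya: 11:00-11:30, 16:45-17:00.
Ben ∩ Vera ∩ Freya ∩ Zara: ∅.
Ben ∩ Vera ∩ Freya ∩ Zara ∩ Jamal: ∅.
Ben ∩ Vera ∩ Freya ∩ Zara ∩ Jamal ∩ Lila: ∅.
There is no time when everyone is free.
There is no common window, so the total is 0 minutes.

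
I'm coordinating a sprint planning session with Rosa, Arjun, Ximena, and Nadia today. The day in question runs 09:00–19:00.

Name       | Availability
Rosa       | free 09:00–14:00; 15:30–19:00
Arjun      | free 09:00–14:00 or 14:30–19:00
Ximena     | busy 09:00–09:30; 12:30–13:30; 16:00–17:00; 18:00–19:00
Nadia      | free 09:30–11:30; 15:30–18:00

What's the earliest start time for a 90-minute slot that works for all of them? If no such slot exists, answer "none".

09:30

Rosa free: 09:00-14:00, 15:30-19:00.
Arjun free: 09:00-14:00, 14:30-19:00.
Ximena free: 09:30-12:30, 13:30-16:00, 17:00-18:00 (invert busy blocks within the working day).
Nadia free: 09:30-11:30, 15:30-18:00.
Rosa ∩ Arjun: 09:00-14:00, 15:30-19:00.
Rosa ∩ Arjun ∩ Ximena: 09:30-12:30, 13:30-14:00, 15:30-16:00, 17:00-18:00.
Rosa ∩ Arjun ∩ Ximena ∩ Nadia: 09:30-11:30, 15:30-16:00, 17:00-18:00.
The first common window of at least 90 minutes is 09:30-11:30, so the earliest start is 09:30.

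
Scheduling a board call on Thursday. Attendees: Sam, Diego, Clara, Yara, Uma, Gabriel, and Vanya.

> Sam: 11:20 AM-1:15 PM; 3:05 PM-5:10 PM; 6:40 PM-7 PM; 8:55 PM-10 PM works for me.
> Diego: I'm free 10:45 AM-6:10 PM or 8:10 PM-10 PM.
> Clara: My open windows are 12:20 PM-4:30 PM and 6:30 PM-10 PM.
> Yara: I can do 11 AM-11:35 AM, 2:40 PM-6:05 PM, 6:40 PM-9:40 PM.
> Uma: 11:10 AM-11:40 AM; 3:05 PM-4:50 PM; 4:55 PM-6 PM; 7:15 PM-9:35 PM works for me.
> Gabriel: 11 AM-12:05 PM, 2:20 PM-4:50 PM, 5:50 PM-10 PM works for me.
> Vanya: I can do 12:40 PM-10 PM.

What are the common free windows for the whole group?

15:05-16:30, 20:55-21:35

Sam ∩ Diego: 11:20-13:15, 15:05-17:10, 20:55-22:00.
Sam ∩ Diego ∩ Clara: 12:20-13:15, 15:05-16:30, 20:55-22:00.
Sam ∩ Diego ∩ Clara ∩ Yara: 15:05-16:30, 20:55-21:40.
Sam ∩ Diego ∩ Clara ∩ Yara ∩ Uma: 15:05-16:30, 20:55-21:35.
Sam ∩ Diego ∩ Clara ∩ Yara ∩ Uma ∩ Gabriel: 15:05-16:30, 20:55-21:35.
Sam ∩ Diego ∩ Clara ∩ Yara ∩ Uma ∩ Gabriel ∩ Vanya: 15:05-16:30, 20:55-21:35.
Those are the intersection windows.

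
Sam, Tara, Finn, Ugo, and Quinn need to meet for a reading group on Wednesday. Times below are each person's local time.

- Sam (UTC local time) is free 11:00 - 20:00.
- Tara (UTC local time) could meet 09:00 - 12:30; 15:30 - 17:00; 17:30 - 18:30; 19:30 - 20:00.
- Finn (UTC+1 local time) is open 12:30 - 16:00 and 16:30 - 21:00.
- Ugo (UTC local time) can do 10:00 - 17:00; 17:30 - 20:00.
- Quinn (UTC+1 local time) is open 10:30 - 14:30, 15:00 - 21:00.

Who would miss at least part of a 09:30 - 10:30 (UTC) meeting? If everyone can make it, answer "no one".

Sam in UTC: 11:00-20:00.
Tara in UTC: 09:00-12:30, 15:30-17:00, 17:30-18:30, 19:30-20:00.
Finn in UTC: 11:30-15:00, 15:30-20:00 (subtract 1h to convert from UTC+1).
Ugo in UTC: 10:00-17:00, 17:30-20:00.
Quinn in UTC: 09:30-13:30, 14:00-20:00 (subtract 1h to convert from UTC+1).
Sam: not fully free for 09:30-10:30. Tara: free for 09:30-10:30. Finn: not fully free for 09:30-10:30. Ugo: not fully free for 09:30-10:30. Quinn: free for 09:30-10:30.

Finn, Sam, Ugo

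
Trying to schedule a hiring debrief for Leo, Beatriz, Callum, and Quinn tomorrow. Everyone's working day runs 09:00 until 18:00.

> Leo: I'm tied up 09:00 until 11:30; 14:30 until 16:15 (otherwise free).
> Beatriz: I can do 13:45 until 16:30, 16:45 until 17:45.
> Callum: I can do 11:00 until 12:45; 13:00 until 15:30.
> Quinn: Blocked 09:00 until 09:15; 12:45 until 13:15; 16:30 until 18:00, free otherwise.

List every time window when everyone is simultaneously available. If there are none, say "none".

13:45-14:30

Leo free: 11:30-14:30, 16:15-18:00 (invert busy blocks within the working day).
Beatriz free: 13:45-16:30, 16:45-17:45.
Callum free: 11:00-12:45, 13:00-15:30.
Quinn free: 09:15-12:45, 13:15-16:30 (invert busy blocks within the working day).
Leo ∩ Beatriz: 13:45-14:30, 16:15-16:30, 16:45-17:45.
Leo ∩ Beatriz ∩ Callum: 13:45-14:30.
Leo ∩ Beatriz ∩ Callum ∩ Quinn: 13:45-14:30.
So the common availability across everyone is 13:45-14:30.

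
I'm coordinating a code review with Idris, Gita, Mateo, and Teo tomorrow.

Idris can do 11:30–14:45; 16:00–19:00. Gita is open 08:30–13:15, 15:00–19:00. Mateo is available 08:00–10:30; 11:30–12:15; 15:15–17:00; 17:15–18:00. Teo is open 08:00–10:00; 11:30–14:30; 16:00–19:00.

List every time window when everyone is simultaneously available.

11:30-12:15, 16:00-17:00, 17:15-18:00

Idris ∩ Gita: 11:30-13:15, 16:00-19:00.
Idris ∩ Gita ∩ Mateo: 11:30-12:15, 16:00-17:00, 17:15-18:00.
Idris ∩ Gita ∩ Mateo ∩ Teo: 11:30-12:15, 16:00-17:00, 17:15-18:00.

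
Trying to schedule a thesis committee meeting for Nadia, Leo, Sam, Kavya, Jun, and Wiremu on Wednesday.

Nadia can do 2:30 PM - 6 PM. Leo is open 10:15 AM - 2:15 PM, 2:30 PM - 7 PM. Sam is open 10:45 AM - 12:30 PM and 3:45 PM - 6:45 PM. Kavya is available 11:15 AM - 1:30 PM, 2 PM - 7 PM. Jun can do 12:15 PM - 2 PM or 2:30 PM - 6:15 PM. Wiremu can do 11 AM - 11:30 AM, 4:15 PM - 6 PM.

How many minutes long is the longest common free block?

105

Nadia ∩ Leo: 14:30-18:00.
Nadia ∩ Leo ∩ Sam: 15:45-18:00.
Nadia ∩ Leo ∩ Sam ∩ Kavya: 15:45-18:00.
Nadia ∩ Leo ∩ Sam ∩ Kavya ∩ Jun: 15:45-18:00.
Nadia ∩ Leo ∩ Sam ∩ Kavya ∩ Jun ∩ Wiremu: 16:15-18:00.
The longest is 16:15-18:00 at 105 minutes.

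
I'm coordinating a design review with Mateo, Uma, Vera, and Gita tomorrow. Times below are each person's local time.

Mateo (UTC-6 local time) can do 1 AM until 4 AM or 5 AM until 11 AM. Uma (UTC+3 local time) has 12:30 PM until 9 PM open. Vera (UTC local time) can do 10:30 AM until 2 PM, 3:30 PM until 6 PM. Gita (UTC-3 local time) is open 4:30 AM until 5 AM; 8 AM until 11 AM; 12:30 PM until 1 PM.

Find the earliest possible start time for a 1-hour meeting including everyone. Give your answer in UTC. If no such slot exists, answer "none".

Mateo in UTC: 07:00-10:00, 11:00-17:00 (add 6h to convert from UTC-6).
Uma in UTC: 09:30-18:00 (subtract 3h to convert from UTC+3).
Vera in UTC: 10:30-14:00, 15:30-18:00.
Gita in UTC: 07:30-08:00, 11:00-14:00, 15:30-16:00 (add 3h to convert from UTC-3).
Mateo ∩ Uma: 09:30-10:00, 11:00-17:00.
Mateo ∩ Uma ∩ Vera: 11:00-14:00, 15:30-17:00.
Mateo ∩ Uma ∩ Vera ∩ Gita: 11:00-14:00, 15:30-16:00.
The first common window of at least 60 minutes is 11:00-14:00, so the earliest start is 11:00.

11:00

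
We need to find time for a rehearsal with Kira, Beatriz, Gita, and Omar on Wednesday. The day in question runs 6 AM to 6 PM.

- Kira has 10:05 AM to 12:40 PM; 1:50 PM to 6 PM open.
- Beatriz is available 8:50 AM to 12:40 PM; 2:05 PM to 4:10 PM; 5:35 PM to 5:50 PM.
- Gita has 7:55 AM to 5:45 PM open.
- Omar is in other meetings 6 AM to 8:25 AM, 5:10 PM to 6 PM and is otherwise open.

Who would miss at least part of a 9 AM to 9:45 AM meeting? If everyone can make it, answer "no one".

Kira free: 10:05-12:40, 13:50-18:00.
Beatriz free: 08:50-12:40, 14:05-16:10, 17:35-17:50.
Gita free: 07:55-17:45.
Omar free: 08:25-17:10 (invert busy blocks within the working day).
Kira: not fully free for 09:00-09:45. Beatriz: free for 09:00-09:45. Gita: free for 09:00-09:45. Omar: free for 09:00-09:45.

Kira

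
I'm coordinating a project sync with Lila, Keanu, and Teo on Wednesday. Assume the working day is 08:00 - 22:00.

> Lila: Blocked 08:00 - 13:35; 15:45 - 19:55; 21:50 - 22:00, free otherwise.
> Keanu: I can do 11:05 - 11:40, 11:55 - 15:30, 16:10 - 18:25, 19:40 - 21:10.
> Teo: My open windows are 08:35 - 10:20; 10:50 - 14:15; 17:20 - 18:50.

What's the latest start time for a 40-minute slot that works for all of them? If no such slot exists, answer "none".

13:35

Lila free: 13:35-15:45, 19:55-21:50 (invert busy blocks within the working day).
Keanu free: 11:05-11:40, 11:55-15:30, 16:10-18:25, 19:40-21:10.
Teo free: 08:35-10:20, 10:50-14:15, 17:20-18:50.
Lila ∩ Keanu: 13:35-15:30, 19:55-21:10.
Lila ∩ Keanu ∩ Teo: 13:35-14:15.
The last common window of at least 40 minutes is 13:35-14:15; a 40-minute meeting can start as late as 13:35 and still end by 14:15.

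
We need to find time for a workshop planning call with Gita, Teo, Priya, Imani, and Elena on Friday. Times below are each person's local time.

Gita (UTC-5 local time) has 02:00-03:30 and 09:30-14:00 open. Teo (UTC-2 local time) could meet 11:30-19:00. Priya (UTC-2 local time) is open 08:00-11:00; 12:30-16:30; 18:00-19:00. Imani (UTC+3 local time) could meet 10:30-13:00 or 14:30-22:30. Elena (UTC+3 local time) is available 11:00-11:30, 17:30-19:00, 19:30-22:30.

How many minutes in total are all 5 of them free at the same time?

Gita in UTC: 07:00-08:30, 14:30-19:00 (add 5h to convert from UTC-5).
Teo in UTC: 13:30-21:00 (add 2h to convert from UTC-2).
Priya in UTC: 10:00-13:00, 14:30-18:30, 20:00-21:00 (add 2h to convert from UTC-2).
Imani in UTC: 07:30-10:00, 11:30-19:30 (subtract 3h to convert from UTC+3).
Elena in UTC: 08:00-08:30, 14:30-16:00, 16:30-19:30 (subtract 3h to convert from UTC+3).
Gita ∩ Teo: 14:30-19:00.
Gita ∩ Teo ∩ Priya: 14:30-18:30.
Gita ∩ Teo ∩ Priya ∩ Imani: 14:30-18:30.
Gita ∩ Teo ∩ Priya ∩ Imani ∩ Elena: 14:30-16:00, 16:30-18:30.
So the common availability across everyone is 14:30-16:00, 16:30-18:30.
Summing the common windows: 90 + 120 = 210 minutes.

210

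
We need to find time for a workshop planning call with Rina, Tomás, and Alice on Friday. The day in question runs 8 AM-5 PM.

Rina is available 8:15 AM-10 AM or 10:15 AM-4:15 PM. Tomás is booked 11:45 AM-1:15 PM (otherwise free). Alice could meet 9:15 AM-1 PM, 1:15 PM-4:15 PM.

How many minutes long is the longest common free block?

Rina free: 08:15-10:00, 10:15-16:15.
Tomás free: 08:00-11:45, 13:15-17:00 (invert busy blocks within the working day).
Alice free: 09:15-13:00, 13:15-16:15.
Rina ∩ Tomás: 08:15-10:00, 10:15-11:45, 13:15-16:15.
Rina ∩ Tomás ∩ Alice: 09:15-10:00, 10:15-11:45, 13:15-16:15.
The longest is 13:15-16:15 at 180 minutes.

180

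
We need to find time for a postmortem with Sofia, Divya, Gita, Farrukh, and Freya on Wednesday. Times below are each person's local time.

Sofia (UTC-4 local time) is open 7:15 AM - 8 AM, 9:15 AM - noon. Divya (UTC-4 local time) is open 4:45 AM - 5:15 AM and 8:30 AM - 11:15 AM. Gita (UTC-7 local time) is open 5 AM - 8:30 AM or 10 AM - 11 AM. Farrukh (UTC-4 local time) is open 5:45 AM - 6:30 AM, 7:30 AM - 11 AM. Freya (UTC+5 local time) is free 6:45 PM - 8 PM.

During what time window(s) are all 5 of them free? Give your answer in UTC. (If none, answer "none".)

Sofia in UTC: 11:15-12:00, 13:15-16:00 (add 4h to convert from UTC-4).
Divya in UTC: 08:45-09:15, 12:30-15:15 (add 4h to convert from UTC-4).
Gita in UTC: 12:00-15:30, 17:00-18:00 (add 7h to convert from UTC-7).
Farrukh in UTC: 09:45-10:30, 11:30-15:00 (add 4h to convert from UTC-4).
Freya in UTC: 13:45-15:00 (subtract 5h to convert from UTC+5).
Sofia ∩ Divya: 13:15-15:15.
Sofia ∩ Divya ∩ Gita: 13:15-15:15.
Sofia ∩ Divya ∩ Gita ∩ Farrukh: 13:15-15:00.
Sofia ∩ Divya ∩ Gita ∩ Farrukh ∩ Freya: 13:45-15:00.

13:45-15:00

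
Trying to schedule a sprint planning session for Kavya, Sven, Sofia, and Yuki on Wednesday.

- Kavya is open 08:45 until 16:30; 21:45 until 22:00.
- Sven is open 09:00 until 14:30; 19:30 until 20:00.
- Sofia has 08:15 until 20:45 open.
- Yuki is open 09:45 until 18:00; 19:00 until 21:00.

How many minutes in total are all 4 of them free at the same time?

Kavya ∩ Sven: 09:00-14:30.
Kavya ∩ Sven ∩ Sofia: 09:00-14:30.
Kavya ∩ Sven ∩ Sofia ∩ Yuki: 09:45-14:30.
That's a single block of 285 minutes.

285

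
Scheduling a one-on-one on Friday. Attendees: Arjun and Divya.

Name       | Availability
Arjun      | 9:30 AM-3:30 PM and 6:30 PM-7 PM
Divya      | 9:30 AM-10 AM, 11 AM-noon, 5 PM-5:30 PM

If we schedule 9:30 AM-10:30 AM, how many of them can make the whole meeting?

1

Arjun can make the full 09:30-10:30 slot — that's 1.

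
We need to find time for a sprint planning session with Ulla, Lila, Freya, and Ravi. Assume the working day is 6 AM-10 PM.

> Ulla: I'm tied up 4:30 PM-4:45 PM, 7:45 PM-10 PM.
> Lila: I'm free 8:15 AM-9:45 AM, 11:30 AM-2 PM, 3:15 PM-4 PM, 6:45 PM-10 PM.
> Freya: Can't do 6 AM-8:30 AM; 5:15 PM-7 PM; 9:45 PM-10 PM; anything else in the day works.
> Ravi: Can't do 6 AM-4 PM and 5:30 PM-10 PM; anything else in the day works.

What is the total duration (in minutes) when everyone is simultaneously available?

0

Ulla free: 06:00-16:30, 16:45-19:45 (invert busy blocks within the working day).
Lila free: 08:15-09:45, 11:30-14:00, 15:15-16:00, 18:45-22:00.
Freya free: 08:30-17:15, 19:00-21:45 (invert busy blocks within the working day).
Ravi free: 16:00-17:30 (invert busy blocks within the working day).
Ulla ∩ Lila: 08:15-09:45, 11:30-14:00, 15:15-16:00, 18:45-19:45.
Ulla ∩ Lila ∩ Freya: 08:30-09:45, 11:30-14:00, 15:15-16:00, 19:00-19:45.
Ulla ∩ Lila ∩ Freya ∩ Ravi: ∅.
There is no time when everyone is free.
There is no common window, so the total is 0 minutes.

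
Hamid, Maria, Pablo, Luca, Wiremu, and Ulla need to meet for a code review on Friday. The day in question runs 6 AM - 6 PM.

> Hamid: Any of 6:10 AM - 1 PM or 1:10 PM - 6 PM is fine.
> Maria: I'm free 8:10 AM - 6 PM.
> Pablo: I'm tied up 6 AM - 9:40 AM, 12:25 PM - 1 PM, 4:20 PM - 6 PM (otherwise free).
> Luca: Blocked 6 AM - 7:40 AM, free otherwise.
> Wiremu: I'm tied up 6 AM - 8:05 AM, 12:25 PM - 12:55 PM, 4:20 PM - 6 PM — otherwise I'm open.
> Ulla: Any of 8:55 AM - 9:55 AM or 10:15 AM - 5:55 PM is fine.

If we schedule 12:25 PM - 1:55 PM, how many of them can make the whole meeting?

3

Hamid free: 06:10-13:00, 13:10-18:00.
Maria free: 08:10-18:00.
Pablo free: 09:40-12:25, 13:00-16:20 (invert busy blocks within the working day).
Luca free: 07:40-18:00 (invert busy blocks within the working day).
Wiremu free: 08:05-12:25, 12:55-16:20 (invert busy blocks within the working day).
Ulla free: 08:55-09:55, 10:15-17:55.
Maria, Luca, and Ulla can make the full 12:25-13:55 slot — that's 3.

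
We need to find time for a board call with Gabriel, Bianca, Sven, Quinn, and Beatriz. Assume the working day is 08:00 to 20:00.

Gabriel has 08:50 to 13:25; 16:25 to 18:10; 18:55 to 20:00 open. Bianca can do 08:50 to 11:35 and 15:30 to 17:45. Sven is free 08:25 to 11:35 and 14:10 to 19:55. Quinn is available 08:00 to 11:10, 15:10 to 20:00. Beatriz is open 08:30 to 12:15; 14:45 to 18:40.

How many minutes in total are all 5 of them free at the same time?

Gabriel ∩ Bianca: 08:50-11:35, 16:25-17:45.
Gabriel ∩ Bianca ∩ Sven: 08:50-11:35, 16:25-17:45.
Gabriel ∩ Bianca ∩ Sven ∩ Quinn: 08:50-11:10, 16:25-17:45.
Gabriel ∩ Bianca ∩ Sven ∩ Quinn ∩ Beatriz: 08:50-11:10, 16:25-17:45.
Summing the common windows: 140 + 80 = 220 minutes.

220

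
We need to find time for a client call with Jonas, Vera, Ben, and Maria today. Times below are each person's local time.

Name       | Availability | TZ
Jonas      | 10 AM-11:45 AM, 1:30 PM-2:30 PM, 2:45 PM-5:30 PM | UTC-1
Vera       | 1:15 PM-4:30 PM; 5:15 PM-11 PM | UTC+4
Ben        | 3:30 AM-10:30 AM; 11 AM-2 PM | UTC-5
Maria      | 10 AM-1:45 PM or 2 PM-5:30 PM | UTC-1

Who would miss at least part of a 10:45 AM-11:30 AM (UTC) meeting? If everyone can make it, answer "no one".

Jonas, Maria

Jonas in UTC: 11:00-12:45, 14:30-15:30, 15:45-18:30 (add 1h to convert from UTC-1).
Vera in UTC: 09:15-12:30, 13:15-19:00 (subtract 4h to convert from UTC+4).
Ben in UTC: 08:30-15:30, 16:00-19:00 (add 5h to convert from UTC-5).
Maria in UTC: 11:00-14:45, 15:00-18:30 (add 1h to convert from UTC-1).
Jonas: not fully free for 10:45-11:30. Vera: free for 10:45-11:30. Ben: free for 10:45-11:30. Maria: not fully free for 10:45-11:30.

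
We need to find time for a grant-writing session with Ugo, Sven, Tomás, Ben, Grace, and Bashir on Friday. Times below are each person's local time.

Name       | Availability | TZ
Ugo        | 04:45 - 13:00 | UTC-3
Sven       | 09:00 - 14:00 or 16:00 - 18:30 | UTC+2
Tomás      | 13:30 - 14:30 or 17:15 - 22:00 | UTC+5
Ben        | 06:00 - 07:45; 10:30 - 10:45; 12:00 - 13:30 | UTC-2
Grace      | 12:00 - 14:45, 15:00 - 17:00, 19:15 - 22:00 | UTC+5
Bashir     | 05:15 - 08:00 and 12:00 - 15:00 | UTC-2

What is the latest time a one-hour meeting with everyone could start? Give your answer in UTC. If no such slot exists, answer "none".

14:30

Ugo in UTC: 07:45-16:00 (add 3h to convert from UTC-3).
Sven in UTC: 07:00-12:00, 14:00-16:30 (subtract 2h to convert from UTC+2).
Tomás in UTC: 08:30-09:30, 12:15-17:00 (subtract 5h to convert from UTC+5).
Ben in UTC: 08:00-09:45, 12:30-12:45, 14:00-15:30 (add 2h to convert from UTC-2).
Grace in UTC: 07:00-09:45, 10:00-12:00, 14:15-17:00 (subtract 5h to convert from UTC+5).
Bashir in UTC: 07:15-10:00, 14:00-17:00 (add 2h to convert from UTC-2).
Ugo ∩ Sven: 07:45-12:00, 14:00-16:00.
Ugo ∩ Sven ∩ Tomás: 08:30-09:30, 14:00-16:00.
Ugo ∩ Sven ∩ Tomás ∩ Ben: 08:30-09:30, 14:00-15:30.
Ugo ∩ Sven ∩ Tomás ∩ Ben ∩ Grace: 08:30-09:30, 14:15-15:30.
Ugo ∩ Sven ∩ Tomás ∩ Ben ∩ Grace ∩ Bashir: 08:30-09:30, 14:15-15:30.
So the common availability across everyone is 08:30-09:30, 14:15-15:30.
The last common window of at least 60 minutes is 14:15-15:30; a 60-minute meeting can start as late as 14:30 and still end by 15:30.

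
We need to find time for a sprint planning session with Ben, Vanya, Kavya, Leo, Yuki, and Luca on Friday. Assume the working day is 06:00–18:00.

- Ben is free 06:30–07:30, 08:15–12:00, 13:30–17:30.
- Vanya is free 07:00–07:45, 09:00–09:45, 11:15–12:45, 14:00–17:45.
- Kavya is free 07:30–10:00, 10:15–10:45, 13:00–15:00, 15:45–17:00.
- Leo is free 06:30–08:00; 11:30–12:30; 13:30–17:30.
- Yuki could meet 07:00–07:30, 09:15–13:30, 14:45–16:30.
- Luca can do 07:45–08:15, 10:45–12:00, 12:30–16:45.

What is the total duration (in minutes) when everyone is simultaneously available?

60

Ben ∩ Vanya: 07:00-07:30, 09:00-09:45, 11:15-12:00, 14:00-17:30.
Ben ∩ Vanya ∩ Kavya: 09:00-09:45, 14:00-15:00, 15:45-17:00.
Ben ∩ Vanya ∩ Kavya ∩ Leo: 14:00-15:00, 15:45-17:00.
Ben ∩ Vanya ∩ Kavya ∩ Leo ∩ Yuki: 14:45-15:00, 15:45-16:30.
Ben ∩ Vanya ∩ Kavya ∩ Leo ∩ Yuki ∩ Luca: 14:45-15:00, 15:45-16:30.
Those are the intersection windows.
Summing the common windows: 15 + 45 = 60 minutes.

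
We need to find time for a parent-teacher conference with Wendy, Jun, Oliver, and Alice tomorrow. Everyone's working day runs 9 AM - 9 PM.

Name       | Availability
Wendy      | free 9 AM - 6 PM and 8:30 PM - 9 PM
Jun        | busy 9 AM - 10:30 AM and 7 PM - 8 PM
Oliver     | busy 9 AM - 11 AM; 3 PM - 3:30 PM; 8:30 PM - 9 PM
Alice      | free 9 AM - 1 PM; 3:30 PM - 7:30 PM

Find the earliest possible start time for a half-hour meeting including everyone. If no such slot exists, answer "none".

11:00

Wendy free: 09:00-18:00, 20:30-21:00.
Jun free: 10:30-19:00, 20:00-21:00 (invert busy blocks within the working day).
Oliver free: 11:00-15:00, 15:30-20:30 (invert busy blocks within the working day).
Alice free: 09:00-13:00, 15:30-19:30.
Wendy ∩ Jun: 10:30-18:00, 20:30-21:00.
Wendy ∩ Jun ∩ Oliver: 11:00-15:00, 15:30-18:00.
Wendy ∩ Jun ∩ Oliver ∩ Alice: 11:00-13:00, 15:30-18:00.
Those are the intersection windows.
The first common window of at least 30 minutes is 11:00-13:00, so the earliest start is 11:00.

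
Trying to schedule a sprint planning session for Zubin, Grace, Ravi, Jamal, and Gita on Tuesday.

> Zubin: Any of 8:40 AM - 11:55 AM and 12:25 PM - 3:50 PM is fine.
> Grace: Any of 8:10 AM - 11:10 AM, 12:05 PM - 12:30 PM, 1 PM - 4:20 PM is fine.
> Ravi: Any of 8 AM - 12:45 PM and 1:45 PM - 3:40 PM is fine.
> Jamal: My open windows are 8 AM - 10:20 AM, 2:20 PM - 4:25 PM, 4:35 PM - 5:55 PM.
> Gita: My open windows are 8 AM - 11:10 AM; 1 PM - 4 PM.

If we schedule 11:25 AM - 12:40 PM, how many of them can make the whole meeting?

1

Ravi can make the full 11:25-12:40 slot — that's 1.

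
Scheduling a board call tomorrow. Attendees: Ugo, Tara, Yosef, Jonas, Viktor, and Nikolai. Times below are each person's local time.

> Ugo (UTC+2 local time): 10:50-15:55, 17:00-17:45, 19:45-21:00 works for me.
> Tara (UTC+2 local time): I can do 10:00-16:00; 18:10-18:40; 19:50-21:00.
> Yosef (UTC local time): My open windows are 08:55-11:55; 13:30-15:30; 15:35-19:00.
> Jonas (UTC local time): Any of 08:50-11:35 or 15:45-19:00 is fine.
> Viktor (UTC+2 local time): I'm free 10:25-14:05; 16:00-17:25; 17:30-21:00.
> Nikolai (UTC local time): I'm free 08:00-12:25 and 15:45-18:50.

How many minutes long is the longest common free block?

160

Ugo in UTC: 08:50-13:55, 15:00-15:45, 17:45-19:00 (subtract 2h to convert from UTC+2).
Tara in UTC: 08:00-14:00, 16:10-16:40, 17:50-19:00 (subtract 2h to convert from UTC+2).
Yosef in UTC: 08:55-11:55, 13:30-15:30, 15:35-19:00.
Jonas in UTC: 08:50-11:35, 15:45-19:00.
Viktor in UTC: 08:25-12:05, 14:00-15:25, 15:30-19:00 (subtract 2h to convert from UTC+2).
Nikolai in UTC: 08:00-12:25, 15:45-18:50.
Ugo ∩ Tara: 08:50-13:55, 17:50-19:00.
Ugo ∩ Tara ∩ Yosef: 08:55-11:55, 13:30-13:55, 17:50-19:00.
Ugo ∩ Tara ∩ Yosef ∩ Jonas: 08:55-11:35, 17:50-19:00.
Ugo ∩ Tara ∩ Yosef ∩ Jonas ∩ Viktor: 08:55-11:35, 17:50-19:00.
Ugo ∩ Tara ∩ Yosef ∩ Jonas ∩ Viktor ∩ Nikolai: 08:55-11:35, 17:50-18:50.
So the common availability across everyone is 08:55-11:35, 17:50-18:50.
The longest is 08:55-11:35 at 160 minutes.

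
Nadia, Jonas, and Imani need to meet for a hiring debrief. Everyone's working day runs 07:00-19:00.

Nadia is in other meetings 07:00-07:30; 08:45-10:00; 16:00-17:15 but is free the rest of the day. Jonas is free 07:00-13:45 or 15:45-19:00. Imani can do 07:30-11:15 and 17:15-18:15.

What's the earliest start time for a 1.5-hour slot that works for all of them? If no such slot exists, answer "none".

none

Nadia free: 07:30-08:45, 10:00-16:00, 17:15-19:00 (invert busy blocks within the working day).
Jonas free: 07:00-13:45, 15:45-19:00.
Imani free: 07:30-11:15, 17:15-18:15.
Nadia ∩ Jonas: 07:30-08:45, 10:00-13:45, 15:45-16:00, 17:15-19:00.
Nadia ∩ Jonas ∩ Imani: 07:30-08:45, 10:00-11:15, 17:15-18:15.
No common window is at least 90 minutes long.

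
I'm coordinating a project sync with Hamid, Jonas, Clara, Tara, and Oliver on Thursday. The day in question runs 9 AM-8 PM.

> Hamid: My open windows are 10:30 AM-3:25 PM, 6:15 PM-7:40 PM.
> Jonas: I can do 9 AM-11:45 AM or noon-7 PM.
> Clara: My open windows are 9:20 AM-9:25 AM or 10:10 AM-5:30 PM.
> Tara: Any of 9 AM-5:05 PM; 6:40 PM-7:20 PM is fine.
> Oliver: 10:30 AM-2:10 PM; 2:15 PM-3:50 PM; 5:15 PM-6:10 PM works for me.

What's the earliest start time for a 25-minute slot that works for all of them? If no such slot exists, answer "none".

10:30

Hamid ∩ Jonas: 10:30-11:45, 12:00-15:25, 18:15-19:00.
Hamid ∩ Jonas ∩ Clara: 10:30-11:45, 12:00-15:25.
Hamid ∩ Jonas ∩ Clara ∩ Tara: 10:30-11:45, 12:00-15:25.
Hamid ∩ Jonas ∩ Clara ∩ Tara ∩ Oliver: 10:30-11:45, 12:00-14:10, 14:15-15:25.
The first common window of at least 25 minutes is 10:30-11:45, so the earliest start is 10:30.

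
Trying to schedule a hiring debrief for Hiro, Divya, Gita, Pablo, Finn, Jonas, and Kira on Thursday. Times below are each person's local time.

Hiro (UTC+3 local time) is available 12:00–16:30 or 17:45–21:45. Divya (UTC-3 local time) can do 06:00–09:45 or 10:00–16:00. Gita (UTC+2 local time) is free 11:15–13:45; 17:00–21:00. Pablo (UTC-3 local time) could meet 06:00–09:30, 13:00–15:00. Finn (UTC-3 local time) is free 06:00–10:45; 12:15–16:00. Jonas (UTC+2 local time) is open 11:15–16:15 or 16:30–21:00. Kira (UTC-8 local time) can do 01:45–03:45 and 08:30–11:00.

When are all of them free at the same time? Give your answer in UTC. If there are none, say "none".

09:45-11:45, 16:30-18:00

Hiro in UTC: 09:00-13:30, 14:45-18:45 (subtract 3h to convert from UTC+3).
Divya in UTC: 09:00-12:45, 13:00-19:00 (add 3h to convert from UTC-3).
Gita in UTC: 09:15-11:45, 15:00-19:00 (subtract 2h to convert from UTC+2).
Pablo in UTC: 09:00-12:30, 16:00-18:00 (add 3h to convert from UTC-3).
Finn in UTC: 09:00-13:45, 15:15-19:00 (add 3h to convert from UTC-3).
Jonas in UTC: 09:15-14:15, 14:30-19:00 (subtract 2h to convert from UTC+2).
Kira in UTC: 09:45-11:45, 16:30-19:00 (add 8h to convert from UTC-8).
Hiro ∩ Divya: 09:00-12:45, 13:00-13:30, 14:45-18:45.
Hiro ∩ Divya ∩ Gita: 09:15-11:45, 15:00-18:45.
Hiro ∩ Divya ∩ Gita ∩ Pablo: 09:15-11:45, 16:00-18:00.
Hiro ∩ Divya ∩ Gita ∩ Pablo ∩ Finn: 09:15-11:45, 16:00-18:00.
Hiro ∩ Divya ∩ Gita ∩ Pablo ∩ Finn ∩ Jonas: 09:15-11:45, 16:00-18:00.
Hiro ∩ Divya ∩ Gita ∩ Pablo ∩ Finn ∩ Jonas ∩ Kira: 09:45-11:45, 16:30-18:00.
Those are the intersection windows.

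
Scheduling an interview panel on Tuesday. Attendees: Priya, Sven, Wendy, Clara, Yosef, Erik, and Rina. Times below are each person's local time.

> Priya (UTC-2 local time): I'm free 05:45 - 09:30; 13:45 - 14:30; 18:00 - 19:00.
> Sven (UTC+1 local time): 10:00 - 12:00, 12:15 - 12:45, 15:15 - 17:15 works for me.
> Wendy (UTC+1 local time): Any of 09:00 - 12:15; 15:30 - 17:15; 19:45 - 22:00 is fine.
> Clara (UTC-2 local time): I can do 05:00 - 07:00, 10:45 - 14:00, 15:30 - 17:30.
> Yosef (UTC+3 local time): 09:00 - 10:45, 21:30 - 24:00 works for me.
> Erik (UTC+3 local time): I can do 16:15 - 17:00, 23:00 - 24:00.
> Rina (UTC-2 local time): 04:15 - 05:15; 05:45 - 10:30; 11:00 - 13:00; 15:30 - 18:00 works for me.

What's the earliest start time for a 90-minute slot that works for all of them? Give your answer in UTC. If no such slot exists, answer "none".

none

Priya in UTC: 07:45-11:30, 15:45-16:30, 20:00-21:00 (add 2h to convert from UTC-2).
Sven in UTC: 09:00-11:00, 11:15-11:45, 14:15-16:15 (subtract 1h to convert from UTC+1).
Wendy in UTC: 08:00-11:15, 14:30-16:15, 18:45-21:00 (subtract 1h to convert from UTC+1).
Clara in UTC: 07:00-09:00, 12:45-16:00, 17:30-19:30 (add 2h to convert from UTC-2).
Yosef in UTC: 06:00-07:45, 18:30-21:00 (subtract 3h to convert from UTC+3).
Erik in UTC: 13:15-14:00, 20:00-21:00 (subtract 3h to convert from UTC+3).
Rina in UTC: 06:15-07:15, 07:45-12:30, 13:00-15:00, 17:30-20:00 (add 2h to convert from UTC-2).
Priya ∩ Sven: 09:00-11:00, 11:15-11:30, 15:45-16:15.
Priya ∩ Sven ∩ Wendy: 09:00-11:00, 15:45-16:15.
Priya ∩ Sven ∩ Wendy ∩ Clara: 15:45-16:00.
Priya ∩ Sven ∩ Wendy ∩ Clara ∩ Yosef: ∅.
Priya ∩ Sven ∩ Wendy ∩ Clara ∩ Yosef ∩ Erik: ∅.
Priya ∩ Sven ∩ Wendy ∩ Clara ∩ Yosef ∩ Erik ∩ Rina: ∅.
There is no time when everyone is free.
No common window is at least 90 minutes long.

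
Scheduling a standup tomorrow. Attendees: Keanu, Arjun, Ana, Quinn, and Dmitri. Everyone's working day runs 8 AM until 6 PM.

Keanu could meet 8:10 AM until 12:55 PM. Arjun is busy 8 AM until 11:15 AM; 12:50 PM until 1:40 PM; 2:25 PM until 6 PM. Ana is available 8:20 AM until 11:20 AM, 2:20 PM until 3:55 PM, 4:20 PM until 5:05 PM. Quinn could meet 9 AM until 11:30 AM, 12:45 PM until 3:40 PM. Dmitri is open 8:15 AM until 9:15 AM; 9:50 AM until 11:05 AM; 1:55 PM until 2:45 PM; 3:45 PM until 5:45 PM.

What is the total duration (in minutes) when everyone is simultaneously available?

0

Keanu free: 08:10-12:55.
Arjun free: 11:15-12:50, 13:40-14:25 (invert busy blocks within the working day).
Ana free: 08:20-11:20, 14:20-15:55, 16:20-17:05.
Quinn free: 09:00-11:30, 12:45-15:40.
Dmitri free: 08:15-09:15, 09:50-11:05, 13:55-14:45, 15:45-17:45.
Keanu ∩ Arjun: 11:15-12:50.
Keanu ∩ Arjun ∩ Ana: 11:15-11:20.
Keanu ∩ Arjun ∩ Ana ∩ Quinn: 11:15-11:20.
Keanu ∩ Arjun ∩ Ana ∩ Quinn ∩ Dmitri: ∅.
There is no time when everyone is free.
There is no common window, so the total is 0 minutes.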